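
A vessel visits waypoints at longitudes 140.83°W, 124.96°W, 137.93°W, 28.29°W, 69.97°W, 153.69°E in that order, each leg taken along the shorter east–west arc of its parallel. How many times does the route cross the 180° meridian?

Leg 1: -140.83° → -124.96°, shortest Δλ = 15.87° (east) — does not cross 180°.
Leg 2: -124.96° → -137.93°, shortest Δλ = -12.97° (west) — does not cross 180°.
Leg 3: -137.93° → -28.29°, shortest Δλ = 109.64° (east) — does not cross 180°.
Leg 4: -28.29° → -69.97°, shortest Δλ = -41.68° (west) — does not cross 180°.
Leg 5: -69.97° → +153.69°, shortest Δλ = -136.34° (west) — crosses 180°.
Total crossings: 1.

1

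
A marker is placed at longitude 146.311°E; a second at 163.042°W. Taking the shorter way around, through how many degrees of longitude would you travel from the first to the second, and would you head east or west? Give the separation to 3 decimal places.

50.647° east

Raw difference: -163.042 − 146.311 = -309.353°.
Normalise into (−180°, 180°]: -309.353° + 360° = 50.647°.
Positive ⇒ the second point lies to the east; separation 50.647°.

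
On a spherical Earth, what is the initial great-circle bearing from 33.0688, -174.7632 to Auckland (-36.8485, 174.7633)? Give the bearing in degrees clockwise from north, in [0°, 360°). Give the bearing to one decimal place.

188.9°

Δλ = 174.7633 − -174.7632 = 349.5265°; wrapped into (−180°, 180°]: -10.4735°.
θ = atan2( sin Δλ · cos φ₂ , cos φ₁ · sin φ₂ − sin φ₁ · cos φ₂ · cos Δλ )
  = atan2(-0.14547, -0.93192) = -171.128° → normalised to [0°, 360°): 188.872°.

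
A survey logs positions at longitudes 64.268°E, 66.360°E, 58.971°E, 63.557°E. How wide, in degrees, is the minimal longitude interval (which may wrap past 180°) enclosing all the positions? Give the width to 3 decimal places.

7.389°

Sort the longitudes: +58.971°, +63.557°, +64.268°, +66.360°.
Eastward gaps between consecutive values (wrapping around): 4.586°, 0.711°, 2.092°, 352.611°.
Largest gap = 352.611° ⇒ minimal covering band is its complement: 360° − 352.611° = 7.389°.
Band runs from +58.971° eastward to +66.360°.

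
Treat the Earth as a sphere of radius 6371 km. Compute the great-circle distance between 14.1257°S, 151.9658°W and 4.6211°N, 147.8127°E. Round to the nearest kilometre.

Δλ = 147.8127 − -151.9658 = 299.7785°; wrapped into (−180°, 180°]: -60.2215°.
Δφ = 4.6211 − -14.1257 = 18.7468°.
a = sin²(Δφ/2) + cos φ₁ · cos φ₂ · sin²(Δλ/2) = 0.269798.
c = 2·atan2(√a, √(1−a)) = 1.09235 rad → d = 6371·c ≈ 6959.34 km.

6959 km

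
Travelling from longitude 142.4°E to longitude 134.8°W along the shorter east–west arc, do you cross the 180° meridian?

Naïve |-134.8 − 142.4| = 277.2° > 180°, so the shorter arc goes the other way round — across 180°.
Signed shortest Δλ = ((-134.8 − 142.4 + 180) mod 360) − 180 = 82.8°.
Going east by 82.8° from +142.4° passes through 180° before reaching -134.8°.

Yes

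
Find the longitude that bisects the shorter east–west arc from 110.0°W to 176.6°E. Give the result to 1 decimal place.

Signed shortest Δλ from -110.0° to +176.6° is -73.4°.
Midpoint longitude = -110.0° + (-73.4°)/2 = -110.0° − 36.7° = -146.7°.
(The naïve average (-110.0 + +176.6)/2 = 33.3° is on the wrong side of the globe.)

146.7°W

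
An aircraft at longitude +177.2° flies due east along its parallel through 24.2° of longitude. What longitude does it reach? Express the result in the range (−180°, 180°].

-158.6°

Start at +177.2°; shift +24.2° → +201.4°.
+201.4° lies outside (−180°, 180°]; subtract 360° → -158.6°.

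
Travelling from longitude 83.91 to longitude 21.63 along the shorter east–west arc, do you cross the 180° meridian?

Signed shortest Δλ = ((21.63 − 83.91 + 180) mod 360) − 180 = -62.28°.
Going west by 62.28° from +83.91° reaches +21.63° without touching 180°.

No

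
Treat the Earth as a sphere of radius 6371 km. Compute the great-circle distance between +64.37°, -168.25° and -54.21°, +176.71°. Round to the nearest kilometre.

Δλ = 176.71 − -168.25 = 344.96°; wrapped into (−180°, 180°]: -15.04°.
Δφ = -54.21 − 64.37 = -118.58°.
a = sin²(Δφ/2) + cos φ₁ · cos φ₂ · sin²(Δλ/2) = 0.743525.
c = 2·atan2(√a, √(1−a)) = 2.07951 rad → d = 6371·c ≈ 13248.53 km.

13249 km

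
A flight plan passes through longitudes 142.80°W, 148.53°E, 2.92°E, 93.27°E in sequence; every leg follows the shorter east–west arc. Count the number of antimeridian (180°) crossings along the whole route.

Leg 1: -142.80° → +148.53°, shortest Δλ = -68.67° (west) — crosses 180°.
Leg 2: +148.53° → +2.92°, shortest Δλ = -145.61° (west) — does not cross 180°.
Leg 3: +2.92° → +93.27°, shortest Δλ = 90.35° (east) — does not cross 180°.
Total crossings: 1.

1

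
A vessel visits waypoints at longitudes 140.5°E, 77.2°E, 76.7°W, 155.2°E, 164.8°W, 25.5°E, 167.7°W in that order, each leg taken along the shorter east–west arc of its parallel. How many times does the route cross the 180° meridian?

4

Leg 1: +140.5° → +77.2°, shortest Δλ = -63.3° (west) — does not cross 180°.
Leg 2: +77.2° → -76.7°, shortest Δλ = -153.9° (west) — does not cross 180°.
Leg 3: -76.7° → +155.2°, shortest Δλ = -128.1° (west) — crosses 180°.
Leg 4: +155.2° → -164.8°, shortest Δλ = 40.0° (east) — crosses 180°.
Leg 5: -164.8° → +25.5°, shortest Δλ = -169.7° (west) — crosses 180°.
Leg 6: +25.5° → -167.7°, shortest Δλ = 166.8° (east) — crosses 180°.
Total crossings: 4.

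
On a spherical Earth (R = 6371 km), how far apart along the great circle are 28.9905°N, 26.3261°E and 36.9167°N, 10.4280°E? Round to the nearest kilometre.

Δλ = 10.4280 − 26.3261 = -15.8981°.
Δφ = 36.9167 − 28.9905 = 7.9262°.
a = sin²(Δφ/2) + cos φ₁ · cos φ₂ · sin²(Δλ/2) = 0.018151.
c = 2·atan2(√a, √(1−a)) = 0.27028 rad → d = 6371·c ≈ 1721.93 km.

1722 km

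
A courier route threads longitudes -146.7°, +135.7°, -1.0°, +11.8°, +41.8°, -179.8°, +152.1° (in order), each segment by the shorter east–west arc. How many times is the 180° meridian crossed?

3

Leg 1: -146.7° → +135.7°, shortest Δλ = -77.6° (west) — crosses 180°.
Leg 2: +135.7° → -1.0°, shortest Δλ = -136.7° (west) — does not cross 180°.
Leg 3: -1.0° → +11.8°, shortest Δλ = 12.8° (east) — does not cross 180°.
Leg 4: +11.8° → +41.8°, shortest Δλ = 30.0° (east) — does not cross 180°.
Leg 5: +41.8° → -179.8°, shortest Δλ = 138.4° (east) — crosses 180°.
Leg 6: -179.8° → +152.1°, shortest Δλ = -28.1° (west) — crosses 180°.
Total crossings: 3.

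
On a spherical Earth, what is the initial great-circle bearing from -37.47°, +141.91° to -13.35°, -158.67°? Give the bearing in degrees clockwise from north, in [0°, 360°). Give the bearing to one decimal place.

Δλ = -158.67 − 141.91 = -300.58°; wrapped into (−180°, 180°]: 59.42°.
θ = atan2( sin Δλ · cos φ₂ , cos φ₁ · sin φ₂ − sin φ₁ · cos φ₂ · cos Δλ )
  = atan2(0.83766, 0.11787) = 81.990° → normalised to [0°, 360°): 81.990°.

82.0°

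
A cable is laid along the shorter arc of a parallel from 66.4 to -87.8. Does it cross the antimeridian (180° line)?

No

Signed shortest Δλ = ((-87.8 − 66.4 + 180) mod 360) − 180 = -154.2°.
Going west by 154.2° from +66.4° reaches -87.8° without touching 180°.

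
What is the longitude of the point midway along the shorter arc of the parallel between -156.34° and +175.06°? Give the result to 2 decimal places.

-170.64°

Signed shortest Δλ from -156.34° to +175.06° is -28.60°.
Midpoint longitude = -156.34° + (-28.60°)/2 = -156.34° − 14.30° = -170.64°.
(The naïve average (-156.34 + +175.06)/2 = 9.36° is on the wrong side of the globe.)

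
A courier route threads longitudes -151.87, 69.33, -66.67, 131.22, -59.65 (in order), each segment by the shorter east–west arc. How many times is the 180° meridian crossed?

3

Leg 1: -151.87° → +69.33°, shortest Δλ = -138.8° (west) — crosses 180°.
Leg 2: +69.33° → -66.67°, shortest Δλ = -136.0° (west) — does not cross 180°.
Leg 3: -66.67° → +131.22°, shortest Δλ = -162.11° (west) — crosses 180°.
Leg 4: +131.22° → -59.65°, shortest Δλ = 169.13° (east) — crosses 180°.
Total crossings: 3.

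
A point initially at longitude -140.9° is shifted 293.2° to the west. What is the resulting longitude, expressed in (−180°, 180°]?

-74.1°

Start at -140.9°; shift −293.2° → -434.1°.
-434.1° lies outside (−180°, 180°]; add 360° → -74.1°.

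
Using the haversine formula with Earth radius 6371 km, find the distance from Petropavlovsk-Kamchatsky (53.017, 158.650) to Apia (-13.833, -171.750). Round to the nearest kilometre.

Δλ = -171.750 − 158.650 = -330.400°; wrapped into (−180°, 180°]: 29.600°.
Δφ = -13.833 − 53.017 = -66.850°.
a = sin²(Δφ/2) + cos φ₁ · cos φ₂ · sin²(Δλ/2) = 0.341546.
c = 2·atan2(√a, √(1−a)) = 1.24833 rad → d = 6371·c ≈ 7953.10 km.

7953 km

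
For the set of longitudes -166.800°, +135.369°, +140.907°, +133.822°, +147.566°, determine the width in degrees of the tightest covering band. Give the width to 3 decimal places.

Sort the longitudes: -166.800°, +133.822°, +135.369°, +140.907°, +147.566°.
Eastward gaps between consecutive values (wrapping around): 300.622°, 1.547°, 5.538°, 6.659°, 45.634°.
Largest gap = 300.622° ⇒ minimal covering band is its complement: 360° − 300.622° = 59.378°.
Band runs from +133.822° eastward to -166.800°, crossing the antimeridian.

59.378°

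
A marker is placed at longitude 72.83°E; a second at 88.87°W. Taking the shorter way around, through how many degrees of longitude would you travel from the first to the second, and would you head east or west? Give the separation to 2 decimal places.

Raw difference: -88.87 − 72.83 = -161.7°.
Normalise into (−180°, 180°]: -161.7° stays -161.7°.
Negative ⇒ the second point lies to the west; separation 161.70°.

161.70° west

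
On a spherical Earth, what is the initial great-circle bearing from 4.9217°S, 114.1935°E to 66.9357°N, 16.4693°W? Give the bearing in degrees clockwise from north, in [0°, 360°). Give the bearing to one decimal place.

Δλ = -16.4693 − 114.1935 = -130.6628°.
θ = atan2( sin Δλ · cos φ₂ , cos φ₁ · sin φ₂ − sin φ₁ · cos φ₂ · cos Δλ )
  = atan2(-0.29718, 0.89477) = -18.373° → normalised to [0°, 360°): 341.627°.

341.6°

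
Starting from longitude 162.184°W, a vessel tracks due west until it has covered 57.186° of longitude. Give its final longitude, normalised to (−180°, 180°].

Start at -162.184°; shift −57.186° → -219.370°.
-219.370° lies outside (−180°, 180°]; add 360° → +140.630°.

140.630°E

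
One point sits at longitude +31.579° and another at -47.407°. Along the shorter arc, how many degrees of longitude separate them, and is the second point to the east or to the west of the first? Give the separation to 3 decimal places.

Raw difference: -47.407 − 31.579 = -78.986°.
Normalise into (−180°, 180°]: -78.986° stays -78.986°.
Negative ⇒ the second point lies to the west; separation 78.986°.

78.986° west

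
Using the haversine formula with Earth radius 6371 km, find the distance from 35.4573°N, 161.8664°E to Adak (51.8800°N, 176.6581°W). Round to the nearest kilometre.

Δλ = -176.6581 − 161.8664 = -338.5245°; wrapped into (−180°, 180°]: 21.4755°.
Δφ = 51.8800 − 35.4573 = 16.4227°.
a = sin²(Δφ/2) + cos φ₁ · cos φ₂ · sin²(Δλ/2) = 0.037854.
c = 2·atan2(√a, √(1−a)) = 0.39162 rad → d = 6371·c ≈ 2495.00 km.

2495 km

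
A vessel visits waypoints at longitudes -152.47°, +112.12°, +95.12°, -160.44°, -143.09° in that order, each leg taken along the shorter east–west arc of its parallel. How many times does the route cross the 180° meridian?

Leg 1: -152.47° → +112.12°, shortest Δλ = -95.41° (west) — crosses 180°.
Leg 2: +112.12° → +95.12°, shortest Δλ = -17.0° (west) — does not cross 180°.
Leg 3: +95.12° → -160.44°, shortest Δλ = 104.44° (east) — crosses 180°.
Leg 4: -160.44° → -143.09°, shortest Δλ = 17.35° (east) — does not cross 180°.
Total crossings: 2.

2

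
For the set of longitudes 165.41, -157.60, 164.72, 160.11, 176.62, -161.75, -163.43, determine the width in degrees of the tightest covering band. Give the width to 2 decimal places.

42.29°

Sort the longitudes: -163.43°, -161.75°, -157.60°, +160.11°, +164.72°, +165.41°, +176.62°.
Eastward gaps between consecutive values (wrapping around): 1.68°, 4.15°, 317.71°, 4.61°, 0.69°, 11.21°, 19.95°.
Largest gap = 317.71° ⇒ minimal covering band is its complement: 360° − 317.71° = 42.29°.
Band runs from +160.11° eastward to -157.60°, crossing the antimeridian.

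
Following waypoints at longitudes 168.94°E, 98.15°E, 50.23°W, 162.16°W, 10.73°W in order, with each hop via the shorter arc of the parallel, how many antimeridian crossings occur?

Leg 1: +168.94° → +98.15°, shortest Δλ = -70.79° (west) — does not cross 180°.
Leg 2: +98.15° → -50.23°, shortest Δλ = -148.38° (west) — does not cross 180°.
Leg 3: -50.23° → -162.16°, shortest Δλ = -111.93° (west) — does not cross 180°.
Leg 4: -162.16° → -10.73°, shortest Δλ = 151.43° (east) — does not cross 180°.
Total crossings: 0.

0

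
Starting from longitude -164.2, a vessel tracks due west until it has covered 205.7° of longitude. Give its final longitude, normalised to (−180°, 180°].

-9.9°

Start at -164.2°; shift −205.7° → -369.9°.
-369.9° lies outside (−180°, 180°]; add 360° → -9.9°.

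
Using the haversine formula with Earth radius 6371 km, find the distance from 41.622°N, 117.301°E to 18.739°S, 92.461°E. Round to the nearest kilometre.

Δλ = 92.461 − 117.301 = -24.840°.
Δφ = -18.739 − 41.622 = -60.361°.
a = sin²(Δφ/2) + cos φ₁ · cos φ₂ · sin²(Δλ/2) = 0.285480.
c = 2·atan2(√a, √(1−a)) = 1.12737 rad → d = 6371·c ≈ 7182.45 km.

7182 km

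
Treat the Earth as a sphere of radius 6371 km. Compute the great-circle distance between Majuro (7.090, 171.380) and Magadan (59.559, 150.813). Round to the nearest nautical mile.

3287 nmi

Δλ = 150.813 − 171.380 = -20.567°.
Δφ = 59.559 − 7.090 = 52.469°.
a = sin²(Δφ/2) + cos φ₁ · cos φ₂ · sin²(Δλ/2) = 0.211428.
c = 2·atan2(√a, √(1−a)) = 0.95557 rad → d = 6371·c ≈ 6087.93 km ≈ 3287.22 nmi.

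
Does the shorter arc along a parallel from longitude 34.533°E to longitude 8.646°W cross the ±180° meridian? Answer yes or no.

No

Signed shortest Δλ = ((-8.646 − 34.533 + 180) mod 360) − 180 = -43.179°.
Going west by 43.179° from +34.533° reaches -8.646° without touching 180°.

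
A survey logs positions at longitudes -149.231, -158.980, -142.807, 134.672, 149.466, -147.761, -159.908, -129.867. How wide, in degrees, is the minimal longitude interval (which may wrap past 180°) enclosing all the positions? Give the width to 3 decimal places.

95.461°

Sort the longitudes: -159.908°, -158.980°, -149.231°, -147.761°, -142.807°, -129.867°, +134.672°, +149.466°.
Eastward gaps between consecutive values (wrapping around): 0.928°, 9.749°, 1.470°, 4.954°, 12.940°, 264.539°, 14.794°, 50.626°.
Largest gap = 264.539° ⇒ minimal covering band is its complement: 360° − 264.539° = 95.461°.
Band runs from +134.672° eastward to -129.867°, crossing the antimeridian.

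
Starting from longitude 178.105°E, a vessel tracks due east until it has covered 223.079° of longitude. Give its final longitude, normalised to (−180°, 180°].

Start at +178.105°; shift +223.079° → +401.184°.
+401.184° lies outside (−180°, 180°]; subtract 360° → +41.184°.

41.184°E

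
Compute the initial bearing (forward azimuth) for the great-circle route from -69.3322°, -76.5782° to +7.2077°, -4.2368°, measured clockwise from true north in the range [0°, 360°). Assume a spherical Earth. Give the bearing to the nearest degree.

Δλ = -4.2368 − -76.5782 = 72.3414°.
θ = atan2( sin Δλ · cos φ₂ , cos φ₁ · sin φ₂ − sin φ₁ · cos φ₂ · cos Δλ )
  = atan2(0.94535, 0.32586) = 70.981° → normalised to [0°, 360°): 70.981°.

71°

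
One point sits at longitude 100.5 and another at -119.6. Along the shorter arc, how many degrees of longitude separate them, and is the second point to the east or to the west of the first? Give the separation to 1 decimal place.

Raw difference: -119.6 − 100.5 = -220.1°.
Normalise into (−180°, 180°]: -220.1° + 360° = 139.9°.
Positive ⇒ the second point lies to the east; separation 139.9°.

139.9° east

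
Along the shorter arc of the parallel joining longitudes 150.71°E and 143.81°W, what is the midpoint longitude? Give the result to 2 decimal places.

176.55°W

Signed shortest Δλ from +150.71° to -143.81° is +65.48°.
Midpoint longitude = +150.71° + (+65.48°)/2 = +150.71° + 32.74° = +183.45°.
Normalise into (−180°, 180°]: -176.55°.
(The naïve average (+150.71 + -143.81)/2 = 3.45° is on the wrong side of the globe.)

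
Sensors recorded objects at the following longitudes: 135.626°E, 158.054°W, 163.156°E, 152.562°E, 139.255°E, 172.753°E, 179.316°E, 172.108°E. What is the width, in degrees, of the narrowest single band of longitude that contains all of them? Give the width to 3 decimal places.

Sort the longitudes: -158.054°, +135.626°, +139.255°, +152.562°, +163.156°, +172.108°, +172.753°, +179.316°.
Eastward gaps between consecutive values (wrapping around): 293.680°, 3.629°, 13.307°, 10.594°, 8.952°, 0.645°, 6.563°, 22.630°.
Largest gap = 293.680° ⇒ minimal covering band is its complement: 360° − 293.680° = 66.320°.
Band runs from +135.626° eastward to -158.054°, crossing the antimeridian.

66.320°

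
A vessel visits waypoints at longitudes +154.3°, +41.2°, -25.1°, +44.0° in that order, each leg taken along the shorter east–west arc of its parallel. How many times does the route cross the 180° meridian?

0

Leg 1: +154.3° → +41.2°, shortest Δλ = -113.1° (west) — does not cross 180°.
Leg 2: +41.2° → -25.1°, shortest Δλ = -66.3° (west) — does not cross 180°.
Leg 3: -25.1° → +44.0°, shortest Δλ = 69.1° (east) — does not cross 180°.
Total crossings: 0.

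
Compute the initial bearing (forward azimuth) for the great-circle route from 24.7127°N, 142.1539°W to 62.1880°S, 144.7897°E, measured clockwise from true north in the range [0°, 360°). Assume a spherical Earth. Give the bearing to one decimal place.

Δλ = 144.7897 − -142.1539 = 286.9436°; wrapped into (−180°, 180°]: -73.0564°.
θ = atan2( sin Δλ · cos φ₂ , cos φ₁ · sin φ₂ − sin φ₁ · cos φ₂ · cos Δλ )
  = atan2(-0.44632, -0.86032) = -152.581° → normalised to [0°, 360°): 207.419°.

207.4°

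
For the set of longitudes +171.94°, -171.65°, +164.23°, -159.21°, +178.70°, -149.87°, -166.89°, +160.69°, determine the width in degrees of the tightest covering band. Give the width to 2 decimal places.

Sort the longitudes: -171.65°, -166.89°, -159.21°, -149.87°, +160.69°, +164.23°, +171.94°, +178.70°.
Eastward gaps between consecutive values (wrapping around): 4.76°, 7.68°, 9.34°, 310.56°, 3.54°, 7.71°, 6.76°, 9.65°.
Largest gap = 310.56° ⇒ minimal covering band is its complement: 360° − 310.56° = 49.44°.
Band runs from +160.69° eastward to -149.87°, crossing the antimeridian.

49.44°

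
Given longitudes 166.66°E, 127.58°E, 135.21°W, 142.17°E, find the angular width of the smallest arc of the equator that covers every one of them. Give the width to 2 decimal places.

97.21°

Sort the longitudes: -135.21°, +127.58°, +142.17°, +166.66°.
Eastward gaps between consecutive values (wrapping around): 262.79°, 14.59°, 24.49°, 58.13°.
Largest gap = 262.79° ⇒ minimal covering band is its complement: 360° − 262.79° = 97.21°.
Band runs from +127.58° eastward to -135.21°, crossing the antimeridian.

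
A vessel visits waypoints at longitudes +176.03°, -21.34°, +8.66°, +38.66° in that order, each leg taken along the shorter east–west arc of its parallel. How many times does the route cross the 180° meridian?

1

Leg 1: +176.03° → -21.34°, shortest Δλ = 162.63° (east) — crosses 180°.
Leg 2: -21.34° → +8.66°, shortest Δλ = 30.0° (east) — does not cross 180°.
Leg 3: +8.66° → +38.66°, shortest Δλ = 30.0° (east) — does not cross 180°.
Total crossings: 1.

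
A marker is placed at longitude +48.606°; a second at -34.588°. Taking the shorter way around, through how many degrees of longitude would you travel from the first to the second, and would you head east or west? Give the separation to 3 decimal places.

83.194° west

Raw difference: -34.588 − 48.606 = -83.194°.
Normalise into (−180°, 180°]: -83.194° stays -83.194°.
Negative ⇒ the second point lies to the west; separation 83.194°.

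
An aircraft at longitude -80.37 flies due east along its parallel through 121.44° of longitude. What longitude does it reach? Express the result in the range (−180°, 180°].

+41.07°

Start at -80.37°; shift +121.44° → +41.07°.
+41.07° already lies in (−180°, 180°].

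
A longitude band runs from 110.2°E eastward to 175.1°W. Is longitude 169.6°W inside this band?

Band width going east from +110.2° to -175.1°: ((-175.1 − 110.2) mod 360) = 74.7°.
Offset of -169.6° east of the west edge: ((-169.6 − 110.2) mod 360) = 80.2°.
80.2° > 74.7° ⇒ outside.

No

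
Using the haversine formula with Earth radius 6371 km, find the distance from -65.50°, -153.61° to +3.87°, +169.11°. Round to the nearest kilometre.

8280 km

Δλ = 169.11 − -153.61 = 322.72°; wrapped into (−180°, 180°]: -37.28°.
Δφ = 3.87 − -65.50 = 69.37°.
a = sin²(Δφ/2) + cos φ₁ · cos φ₂ · sin²(Δλ/2) = 0.366102.
c = 2·atan2(√a, √(1−a)) = 1.29969 rad → d = 6371·c ≈ 8280.33 km.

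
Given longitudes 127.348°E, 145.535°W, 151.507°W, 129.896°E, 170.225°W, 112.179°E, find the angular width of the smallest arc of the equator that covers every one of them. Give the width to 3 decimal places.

Sort the longitudes: -170.225°, -151.507°, -145.535°, +112.179°, +127.348°, +129.896°.
Eastward gaps between consecutive values (wrapping around): 18.718°, 5.972°, 257.714°, 15.169°, 2.548°, 59.879°.
Largest gap = 257.714° ⇒ minimal covering band is its complement: 360° − 257.714° = 102.286°.
Band runs from +112.179° eastward to -145.535°, crossing the antimeridian.

102.286°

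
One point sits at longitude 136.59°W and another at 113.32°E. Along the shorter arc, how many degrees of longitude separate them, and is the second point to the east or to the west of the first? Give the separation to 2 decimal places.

Raw difference: 113.32 − -136.59 = 249.91°.
Normalise into (−180°, 180°]: 249.91° − 360° = -110.09°.
Negative ⇒ the second point lies to the west; separation 110.09°.

110.09° west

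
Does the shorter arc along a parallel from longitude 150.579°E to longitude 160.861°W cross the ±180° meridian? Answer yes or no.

Naïve |-160.861 − 150.579| = 311.44° > 180°, so the shorter arc goes the other way round — across 180°.
Signed shortest Δλ = ((-160.861 − 150.579 + 180) mod 360) − 180 = 48.56°.
Going east by 48.56° from +150.579° passes through 180° before reaching -160.861°.

Yes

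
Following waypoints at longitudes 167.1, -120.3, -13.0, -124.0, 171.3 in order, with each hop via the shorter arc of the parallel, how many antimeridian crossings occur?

Leg 1: +167.1° → -120.3°, shortest Δλ = 72.6° (east) — crosses 180°.
Leg 2: -120.3° → -13.0°, shortest Δλ = 107.3° (east) — does not cross 180°.
Leg 3: -13.0° → -124.0°, shortest Δλ = -111.0° (west) — does not cross 180°.
Leg 4: -124.0° → +171.3°, shortest Δλ = -64.7° (west) — crosses 180°.
Total crossings: 2.

2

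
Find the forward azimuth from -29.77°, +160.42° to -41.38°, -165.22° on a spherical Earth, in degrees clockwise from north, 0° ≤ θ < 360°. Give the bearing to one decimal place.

122.2°

Δλ = -165.22 − 160.42 = -325.64°; wrapped into (−180°, 180°]: 34.36°.
θ = atan2( sin Δλ · cos φ₂ , cos φ₁ · sin φ₂ − sin φ₁ · cos φ₂ · cos Δλ )
  = atan2(0.42349, -0.26626) = 122.159° → normalised to [0°, 360°): 122.159°.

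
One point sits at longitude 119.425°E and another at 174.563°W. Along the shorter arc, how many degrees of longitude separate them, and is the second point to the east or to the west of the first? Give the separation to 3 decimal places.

Raw difference: -174.563 − 119.425 = -293.988°.
Normalise into (−180°, 180°]: -293.988° + 360° = 66.012°.
Positive ⇒ the second point lies to the east; separation 66.012°.

66.012° east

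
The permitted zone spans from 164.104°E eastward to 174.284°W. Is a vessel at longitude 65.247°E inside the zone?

No

Band width going east from +164.104° to -174.284°: ((-174.284 − 164.104) mod 360) = 21.612°.
Offset of +65.247° east of the west edge: ((65.247 − 164.104) mod 360) = 261.143°.
261.143° > 21.612° ⇒ outside.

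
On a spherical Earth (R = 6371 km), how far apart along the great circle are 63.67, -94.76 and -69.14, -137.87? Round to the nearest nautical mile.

8180 nmi

Δλ = -137.87 − -94.76 = -43.11°.
Δφ = -69.14 − 63.67 = -132.81°.
a = sin²(Δφ/2) + cos φ₁ · cos φ₂ · sin²(Δλ/2) = 0.861103.
c = 2·atan2(√a, √(1−a)) = 2.37778 rad → d = 6371·c ≈ 15148.85 km ≈ 8179.73 nmi.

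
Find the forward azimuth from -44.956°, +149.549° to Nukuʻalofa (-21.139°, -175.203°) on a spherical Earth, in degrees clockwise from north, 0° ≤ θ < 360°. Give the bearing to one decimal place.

62.3°

Δλ = -175.203 − 149.549 = -324.752°; wrapped into (−180°, 180°]: 35.248°.
θ = atan2( sin Δλ · cos φ₂ , cos φ₁ · sin φ₂ − sin φ₁ · cos φ₂ · cos Δλ )
  = atan2(0.53828, 0.28299) = 62.268° → normalised to [0°, 360°): 62.268°.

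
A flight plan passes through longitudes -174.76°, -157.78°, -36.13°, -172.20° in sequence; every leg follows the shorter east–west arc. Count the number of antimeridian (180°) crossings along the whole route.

0

Leg 1: -174.76° → -157.78°, shortest Δλ = 16.98° (east) — does not cross 180°.
Leg 2: -157.78° → -36.13°, shortest Δλ = 121.65° (east) — does not cross 180°.
Leg 3: -36.13° → -172.20°, shortest Δλ = -136.07° (west) — does not cross 180°.
Total crossings: 0.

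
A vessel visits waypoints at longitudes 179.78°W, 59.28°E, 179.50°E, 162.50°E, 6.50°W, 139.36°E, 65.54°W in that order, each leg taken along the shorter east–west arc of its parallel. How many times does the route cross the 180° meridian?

Leg 1: -179.78° → +59.28°, shortest Δλ = -120.94° (west) — crosses 180°.
Leg 2: +59.28° → +179.50°, shortest Δλ = 120.22° (east) — does not cross 180°.
Leg 3: +179.50° → +162.50°, shortest Δλ = -17.0° (west) — does not cross 180°.
Leg 4: +162.50° → -6.50°, shortest Δλ = -169.0° (west) — does not cross 180°.
Leg 5: -6.50° → +139.36°, shortest Δλ = 145.86° (east) — does not cross 180°.
Leg 6: +139.36° → -65.54°, shortest Δλ = 155.1° (east) — crosses 180°.
Total crossings: 2.

2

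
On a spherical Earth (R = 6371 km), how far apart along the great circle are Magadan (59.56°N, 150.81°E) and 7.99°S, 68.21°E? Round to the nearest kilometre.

Δλ = 68.21 − 150.81 = -82.60°.
Δφ = -7.99 − 59.56 = -67.55°.
a = sin²(Δφ/2) + cos φ₁ · cos φ₂ · sin²(Δλ/2) = 0.527611.
c = 2·atan2(√a, √(1−a)) = 1.62605 rad → d = 6371·c ≈ 10359.54 km.

10360 km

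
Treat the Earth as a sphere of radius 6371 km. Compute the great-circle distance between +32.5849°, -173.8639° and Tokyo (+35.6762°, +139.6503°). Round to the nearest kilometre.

Δλ = 139.6503 − -173.8639 = 313.5142°; wrapped into (−180°, 180°]: -46.4858°.
Δφ = 35.6762 − 32.5849 = 3.0913°.
a = sin²(Δφ/2) + cos φ₁ · cos φ₂ · sin²(Δλ/2) = 0.107321.
c = 2·atan2(√a, √(1−a)) = 0.66752 rad → d = 6371·c ≈ 4252.78 km.

4253 km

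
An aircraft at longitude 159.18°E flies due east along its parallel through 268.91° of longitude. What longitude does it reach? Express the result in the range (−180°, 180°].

Start at +159.18°; shift +268.91° → +428.09°.
+428.09° lies outside (−180°, 180°]; subtract 360° → +68.09°.

68.09°E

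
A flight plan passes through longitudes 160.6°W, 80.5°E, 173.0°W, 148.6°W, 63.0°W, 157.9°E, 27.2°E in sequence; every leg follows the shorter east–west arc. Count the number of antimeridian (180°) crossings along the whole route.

Leg 1: -160.6° → +80.5°, shortest Δλ = -118.9° (west) — crosses 180°.
Leg 2: +80.5° → -173.0°, shortest Δλ = 106.5° (east) — crosses 180°.
Leg 3: -173.0° → -148.6°, shortest Δλ = 24.4° (east) — does not cross 180°.
Leg 4: -148.6° → -63.0°, shortest Δλ = 85.6° (east) — does not cross 180°.
Leg 5: -63.0° → +157.9°, shortest Δλ = -139.1° (west) — crosses 180°.
Leg 6: +157.9° → +27.2°, shortest Δλ = -130.7° (west) — does not cross 180°.
Total crossings: 3.

3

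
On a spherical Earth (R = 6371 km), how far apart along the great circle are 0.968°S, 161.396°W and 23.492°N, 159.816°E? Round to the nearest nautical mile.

Δλ = 159.816 − -161.396 = 321.212°; wrapped into (−180°, 180°]: -38.788°.
Δφ = 23.492 − -0.968 = 24.460°.
a = sin²(Δφ/2) + cos φ₁ · cos φ₂ · sin²(Δλ/2) = 0.145986.
c = 2·atan2(√a, √(1−a)) = 0.78410 rad → d = 6371·c ≈ 4995.47 km ≈ 2697.34 nmi.

2697 nmi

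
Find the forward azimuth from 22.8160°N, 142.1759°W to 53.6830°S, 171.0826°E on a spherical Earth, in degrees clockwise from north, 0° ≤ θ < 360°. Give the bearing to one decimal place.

Δλ = 171.0826 − -142.1759 = 313.2585°; wrapped into (−180°, 180°]: -46.7415°.
θ = atan2( sin Δλ · cos φ₂ , cos φ₁ · sin φ₂ − sin φ₁ · cos φ₂ · cos Δλ )
  = atan2(-0.43132, -0.90009) = -154.396° → normalised to [0°, 360°): 205.604°.

205.6°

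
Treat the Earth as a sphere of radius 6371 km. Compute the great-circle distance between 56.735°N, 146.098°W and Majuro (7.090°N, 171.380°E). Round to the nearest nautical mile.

Δλ = 171.380 − -146.098 = 317.478°; wrapped into (−180°, 180°]: -42.522°.
Δφ = 7.090 − 56.735 = -49.645°.
a = sin²(Δφ/2) + cos φ₁ · cos φ₂ · sin²(Δλ/2) = 0.247812.
c = 2·atan2(√a, √(1−a)) = 1.04214 rad → d = 6371·c ≈ 6639.46 km ≈ 3585.02 nmi.

3585 nmi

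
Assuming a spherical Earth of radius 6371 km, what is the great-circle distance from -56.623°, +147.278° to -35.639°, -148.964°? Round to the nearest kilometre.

Δλ = -148.964 − 147.278 = -296.242°; wrapped into (−180°, 180°]: 63.758°.
Δφ = -35.639 − -56.623 = 20.984°.
a = sin²(Δφ/2) + cos φ₁ · cos φ₂ · sin²(Δλ/2) = 0.157866.
c = 2·atan2(√a, √(1−a)) = 0.81720 rad → d = 6371·c ≈ 5206.36 km.

5206 km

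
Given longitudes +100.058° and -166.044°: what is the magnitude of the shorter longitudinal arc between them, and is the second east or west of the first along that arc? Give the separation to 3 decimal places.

Raw difference: -166.044 − 100.058 = -266.102°.
Normalise into (−180°, 180°]: -266.102° + 360° = 93.898°.
Positive ⇒ the second point lies to the east; separation 93.898°.

93.898° east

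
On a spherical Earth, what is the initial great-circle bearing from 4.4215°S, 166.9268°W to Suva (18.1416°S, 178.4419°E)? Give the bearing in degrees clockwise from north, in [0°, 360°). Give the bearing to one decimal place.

225.1°

Δλ = 178.4419 − -166.9268 = 345.3687°; wrapped into (−180°, 180°]: -14.6313°.
θ = atan2( sin Δλ · cos φ₂ , cos φ₁ · sin φ₂ − sin φ₁ · cos φ₂ · cos Δλ )
  = atan2(-0.24004, -0.23955) = -134.942° → normalised to [0°, 360°): 225.058°.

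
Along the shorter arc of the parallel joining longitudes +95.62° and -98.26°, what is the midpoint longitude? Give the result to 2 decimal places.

Signed shortest Δλ from +95.62° to -98.26° is +166.12°.
Midpoint longitude = +95.62° + (+166.12°)/2 = +95.62° + 83.06° = +178.68°.
(The naïve average (+95.62 + -98.26)/2 = -1.32° is on the wrong side of the globe.)

+178.68°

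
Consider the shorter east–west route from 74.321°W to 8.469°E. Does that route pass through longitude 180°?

No

Signed shortest Δλ = ((8.469 − -74.321 + 180) mod 360) − 180 = 82.79°.
Going east by 82.79° from -74.321° reaches +8.469° without touching 180°.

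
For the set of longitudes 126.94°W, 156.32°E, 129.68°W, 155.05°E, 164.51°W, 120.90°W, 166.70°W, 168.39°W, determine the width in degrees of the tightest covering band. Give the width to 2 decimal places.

84.05°

Sort the longitudes: -168.39°, -166.70°, -164.51°, -129.68°, -126.94°, -120.90°, +155.05°, +156.32°.
Eastward gaps between consecutive values (wrapping around): 1.69°, 2.19°, 34.83°, 2.74°, 6.04°, 275.95°, 1.27°, 35.29°.
Largest gap = 275.95° ⇒ minimal covering band is its complement: 360° − 275.95° = 84.05°.
Band runs from +155.05° eastward to -120.90°, crossing the antimeridian.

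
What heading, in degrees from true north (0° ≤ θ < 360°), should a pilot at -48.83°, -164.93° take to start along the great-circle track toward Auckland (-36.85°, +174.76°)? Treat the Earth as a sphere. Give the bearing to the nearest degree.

Δλ = 174.76 − -164.93 = 339.69°; wrapped into (−180°, 180°]: -20.31°.
θ = atan2( sin Δλ · cos φ₂ , cos φ₁ · sin φ₂ − sin φ₁ · cos φ₂ · cos Δλ )
  = atan2(-0.27775, 0.17012) = -58.513° → normalised to [0°, 360°): 301.487°.

301°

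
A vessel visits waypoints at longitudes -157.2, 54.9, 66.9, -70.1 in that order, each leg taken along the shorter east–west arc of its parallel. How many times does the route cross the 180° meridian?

Leg 1: -157.2° → +54.9°, shortest Δλ = -147.9° (west) — crosses 180°.
Leg 2: +54.9° → +66.9°, shortest Δλ = 12.0° (east) — does not cross 180°.
Leg 3: +66.9° → -70.1°, shortest Δλ = -137.0° (west) — does not cross 180°.
Total crossings: 1.

1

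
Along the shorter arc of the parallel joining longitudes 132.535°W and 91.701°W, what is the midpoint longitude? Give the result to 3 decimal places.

Signed shortest Δλ from -132.535° to -91.701° is +40.834°.
Midpoint longitude = -132.535° + (+40.834°)/2 = -132.535° + 20.417° = -112.118°.

112.118°W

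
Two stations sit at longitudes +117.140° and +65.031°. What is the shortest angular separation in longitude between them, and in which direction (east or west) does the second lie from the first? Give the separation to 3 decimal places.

Raw difference: 65.031 − 117.140 = -52.109°.
Normalise into (−180°, 180°]: -52.109° stays -52.109°.
Negative ⇒ the second point lies to the west; separation 52.109°.

52.109° west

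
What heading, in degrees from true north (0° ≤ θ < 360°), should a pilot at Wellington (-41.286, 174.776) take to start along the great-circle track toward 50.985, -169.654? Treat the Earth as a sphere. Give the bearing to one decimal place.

9.7°

Δλ = -169.654 − 174.776 = -344.430°; wrapped into (−180°, 180°]: 15.570°.
θ = atan2( sin Δλ · cos φ₂ , cos φ₁ · sin φ₂ − sin φ₁ · cos φ₂ · cos Δλ )
  = atan2(0.16897, 0.98397) = 9.744° → normalised to [0°, 360°): 9.744°.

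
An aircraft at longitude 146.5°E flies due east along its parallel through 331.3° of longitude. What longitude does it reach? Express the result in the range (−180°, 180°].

Start at +146.5°; shift +331.3° → +477.8°.
+477.8° lies outside (−180°, 180°]; subtract 360° → +117.8°.

117.8°E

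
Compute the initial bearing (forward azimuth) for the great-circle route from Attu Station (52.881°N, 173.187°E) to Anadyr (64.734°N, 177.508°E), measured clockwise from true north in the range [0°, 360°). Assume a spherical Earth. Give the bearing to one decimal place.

Δλ = 177.508 − 173.187 = 4.321°.
θ = atan2( sin Δλ · cos φ₂ , cos φ₁ · sin φ₂ − sin φ₁ · cos φ₂ · cos Δλ )
  = atan2(0.03216, 0.20637) = 8.857° → normalised to [0°, 360°): 8.857°.

8.9°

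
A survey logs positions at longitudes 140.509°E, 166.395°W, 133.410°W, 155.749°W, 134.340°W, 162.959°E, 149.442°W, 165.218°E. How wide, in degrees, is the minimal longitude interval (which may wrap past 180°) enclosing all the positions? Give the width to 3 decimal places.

Sort the longitudes: -166.395°, -155.749°, -149.442°, -134.340°, -133.410°, +140.509°, +162.959°, +165.218°.
Eastward gaps between consecutive values (wrapping around): 10.646°, 6.307°, 15.102°, 0.930°, 273.919°, 22.450°, 2.259°, 28.387°.
Largest gap = 273.919° ⇒ minimal covering band is its complement: 360° − 273.919° = 86.081°.
Band runs from +140.509° eastward to -133.410°, crossing the antimeridian.

86.081°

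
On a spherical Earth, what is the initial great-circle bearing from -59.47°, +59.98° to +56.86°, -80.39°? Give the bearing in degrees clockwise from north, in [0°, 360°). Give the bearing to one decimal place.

280.2°

Δλ = -80.39 − 59.98 = -140.37°.
θ = atan2( sin Δλ · cos φ₂ , cos φ₁ · sin φ₂ − sin φ₁ · cos φ₂ · cos Δλ )
  = atan2(-0.34869, 0.06268) = -79.809° → normalised to [0°, 360°): 280.191°.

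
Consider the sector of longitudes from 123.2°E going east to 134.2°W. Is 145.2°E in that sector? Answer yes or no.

Band width going east from +123.2° to -134.2°: ((-134.2 − 123.2) mod 360) = 102.6°.
Offset of +145.2° east of the west edge: ((145.2 − 123.2) mod 360) = 22.0°.
22.0° ≤ 102.6° ⇒ inside.

Yes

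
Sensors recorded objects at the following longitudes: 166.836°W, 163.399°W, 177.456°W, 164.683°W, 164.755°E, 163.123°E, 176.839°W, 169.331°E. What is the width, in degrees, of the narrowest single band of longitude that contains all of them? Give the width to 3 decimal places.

33.478°

Sort the longitudes: -177.456°, -176.839°, -166.836°, -164.683°, -163.399°, +163.123°, +164.755°, +169.331°.
Eastward gaps between consecutive values (wrapping around): 0.617°, 10.003°, 2.153°, 1.284°, 326.522°, 1.632°, 4.576°, 13.213°.
Largest gap = 326.522° ⇒ minimal covering band is its complement: 360° − 326.522° = 33.478°.
Band runs from +163.123° eastward to -163.399°, crossing the antimeridian.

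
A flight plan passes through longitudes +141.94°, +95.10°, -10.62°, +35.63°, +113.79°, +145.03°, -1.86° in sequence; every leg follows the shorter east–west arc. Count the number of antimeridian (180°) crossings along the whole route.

Leg 1: +141.94° → +95.10°, shortest Δλ = -46.84° (west) — does not cross 180°.
Leg 2: +95.10° → -10.62°, shortest Δλ = -105.72° (west) — does not cross 180°.
Leg 3: -10.62° → +35.63°, shortest Δλ = 46.25° (east) — does not cross 180°.
Leg 4: +35.63° → +113.79°, shortest Δλ = 78.16° (east) — does not cross 180°.
Leg 5: +113.79° → +145.03°, shortest Δλ = 31.24° (east) — does not cross 180°.
Leg 6: +145.03° → -1.86°, shortest Δλ = -146.89° (west) — does not cross 180°.
Total crossings: 0.

0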